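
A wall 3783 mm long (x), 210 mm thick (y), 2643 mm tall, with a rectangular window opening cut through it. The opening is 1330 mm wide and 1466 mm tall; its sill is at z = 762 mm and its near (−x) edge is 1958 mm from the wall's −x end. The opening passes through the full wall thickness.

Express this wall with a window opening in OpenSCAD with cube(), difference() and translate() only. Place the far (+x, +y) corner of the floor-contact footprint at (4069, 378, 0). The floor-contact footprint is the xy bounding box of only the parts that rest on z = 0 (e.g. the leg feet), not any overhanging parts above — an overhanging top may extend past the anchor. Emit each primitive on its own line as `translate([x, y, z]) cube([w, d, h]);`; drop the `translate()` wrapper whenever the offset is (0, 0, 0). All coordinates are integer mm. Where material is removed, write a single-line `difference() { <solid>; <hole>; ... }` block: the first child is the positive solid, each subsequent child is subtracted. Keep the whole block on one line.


difference() { translate([286, 168, 0]) cube([3783, 210, 2643]); translate([2244, 168, 762]) cube([1330, 210, 1466]); }


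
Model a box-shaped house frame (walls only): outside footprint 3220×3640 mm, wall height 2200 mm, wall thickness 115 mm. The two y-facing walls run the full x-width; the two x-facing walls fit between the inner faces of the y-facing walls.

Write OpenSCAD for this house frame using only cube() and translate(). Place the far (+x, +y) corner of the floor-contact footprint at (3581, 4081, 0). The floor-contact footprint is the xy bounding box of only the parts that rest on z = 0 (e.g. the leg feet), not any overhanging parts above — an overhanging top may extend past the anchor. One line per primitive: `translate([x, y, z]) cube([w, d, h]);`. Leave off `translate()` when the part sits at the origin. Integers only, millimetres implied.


translate([361, 441, 0]) cube([3220, 115, 2200]);
translate([361, 3966, 0]) cube([3220, 115, 2200]);
translate([361, 556, 0]) cube([115, 3410, 2200]);
translate([3466, 556, 0]) cube([115, 3410, 2200]);


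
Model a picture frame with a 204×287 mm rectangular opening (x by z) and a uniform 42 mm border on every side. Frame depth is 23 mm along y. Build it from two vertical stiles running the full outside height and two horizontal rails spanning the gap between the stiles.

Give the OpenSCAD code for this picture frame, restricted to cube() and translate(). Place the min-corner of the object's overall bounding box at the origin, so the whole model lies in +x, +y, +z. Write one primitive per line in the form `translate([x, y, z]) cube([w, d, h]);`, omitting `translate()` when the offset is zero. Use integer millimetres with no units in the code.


cube([42, 23, 371]);
translate([246, 0, 0]) cube([42, 23, 371]);
translate([42, 0, 0]) cube([204, 23, 42]);
translate([42, 0, 329]) cube([204, 23, 42]);


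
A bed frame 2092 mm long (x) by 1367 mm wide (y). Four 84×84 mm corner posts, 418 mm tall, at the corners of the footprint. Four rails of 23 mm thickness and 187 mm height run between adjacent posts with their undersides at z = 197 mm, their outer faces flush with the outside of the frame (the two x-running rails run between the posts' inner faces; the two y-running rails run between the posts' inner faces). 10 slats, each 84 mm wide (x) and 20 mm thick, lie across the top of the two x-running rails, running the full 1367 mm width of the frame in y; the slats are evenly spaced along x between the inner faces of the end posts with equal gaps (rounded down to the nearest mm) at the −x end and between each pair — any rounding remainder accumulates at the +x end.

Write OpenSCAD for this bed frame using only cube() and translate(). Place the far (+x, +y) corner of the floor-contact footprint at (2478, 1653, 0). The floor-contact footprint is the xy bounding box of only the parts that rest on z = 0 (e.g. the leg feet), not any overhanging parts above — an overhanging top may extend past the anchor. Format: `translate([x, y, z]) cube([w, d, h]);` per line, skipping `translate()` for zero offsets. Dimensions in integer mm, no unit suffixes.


// slat z = rail_z + rail_h = 197 + 187 = 384
// slat gap = ⌊(1924 − 10·84) / 11⌋ = 98
translate([386, 286, 0]) cube([84, 84, 418]);
translate([386, 1569, 0]) cube([84, 84, 418]);
translate([2394, 286, 0]) cube([84, 84, 418]);
translate([2394, 1569, 0]) cube([84, 84, 418]);
translate([470, 286, 197]) cube([1924, 23, 187]);
translate([470, 1630, 197]) cube([1924, 23, 187]);
translate([386, 370, 197]) cube([23, 1199, 187]);
translate([2455, 370, 197]) cube([23, 1199, 187]);
translate([568, 286, 384]) cube([84, 1367, 20]);
translate([750, 286, 384]) cube([84, 1367, 20]);
translate([932, 286, 384]) cube([84, 1367, 20]);
translate([1114, 286, 384]) cube([84, 1367, 20]);
translate([1296, 286, 384]) cube([84, 1367, 20]);
translate([1478, 286, 384]) cube([84, 1367, 20]);
translate([1660, 286, 384]) cube([84, 1367, 20]);
translate([1842, 286, 384]) cube([84, 1367, 20]);
translate([2024, 286, 384]) cube([84, 1367, 20]);
translate([2206, 286, 384]) cube([84, 1367, 20]);


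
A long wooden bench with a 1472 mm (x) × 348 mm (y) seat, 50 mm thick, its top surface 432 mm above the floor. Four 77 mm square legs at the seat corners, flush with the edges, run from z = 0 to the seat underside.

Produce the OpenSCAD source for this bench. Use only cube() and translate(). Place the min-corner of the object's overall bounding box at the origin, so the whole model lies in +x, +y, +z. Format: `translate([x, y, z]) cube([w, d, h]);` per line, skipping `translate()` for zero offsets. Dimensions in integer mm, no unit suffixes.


translate([0, 0, 382]) cube([1472, 348, 50]);
cube([77, 77, 382]);
translate([0, 271, 0]) cube([77, 77, 382]);
translate([1395, 0, 0]) cube([77, 77, 382]);
translate([1395, 271, 0]) cube([77, 77, 382]);


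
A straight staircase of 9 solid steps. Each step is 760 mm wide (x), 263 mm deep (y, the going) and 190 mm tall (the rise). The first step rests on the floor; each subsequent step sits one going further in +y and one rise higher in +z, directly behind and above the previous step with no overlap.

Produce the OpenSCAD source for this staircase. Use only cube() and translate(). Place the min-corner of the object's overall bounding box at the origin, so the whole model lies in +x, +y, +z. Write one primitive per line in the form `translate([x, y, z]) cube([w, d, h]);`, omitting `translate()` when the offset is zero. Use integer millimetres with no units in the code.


cube([760, 263, 190]);
translate([0, 263, 190]) cube([760, 263, 190]);
translate([0, 526, 380]) cube([760, 263, 190]);
translate([0, 789, 570]) cube([760, 263, 190]);
translate([0, 1052, 760]) cube([760, 263, 190]);
translate([0, 1315, 950]) cube([760, 263, 190]);
translate([0, 1578, 1140]) cube([760, 263, 190]);
translate([0, 1841, 1330]) cube([760, 263, 190]);
translate([0, 2104, 1520]) cube([760, 263, 190]);


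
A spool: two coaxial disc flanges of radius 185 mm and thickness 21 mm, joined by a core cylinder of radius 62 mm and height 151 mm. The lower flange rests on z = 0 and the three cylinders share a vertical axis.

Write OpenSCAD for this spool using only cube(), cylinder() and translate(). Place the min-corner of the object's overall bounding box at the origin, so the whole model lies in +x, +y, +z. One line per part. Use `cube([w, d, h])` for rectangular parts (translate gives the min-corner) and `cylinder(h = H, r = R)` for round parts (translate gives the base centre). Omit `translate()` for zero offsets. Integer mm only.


translate([185, 185, 0]) cylinder(h = 21, r = 185);
translate([185, 185, 21]) cylinder(h = 151, r = 62);
translate([185, 185, 172]) cylinder(h = 21, r = 185);


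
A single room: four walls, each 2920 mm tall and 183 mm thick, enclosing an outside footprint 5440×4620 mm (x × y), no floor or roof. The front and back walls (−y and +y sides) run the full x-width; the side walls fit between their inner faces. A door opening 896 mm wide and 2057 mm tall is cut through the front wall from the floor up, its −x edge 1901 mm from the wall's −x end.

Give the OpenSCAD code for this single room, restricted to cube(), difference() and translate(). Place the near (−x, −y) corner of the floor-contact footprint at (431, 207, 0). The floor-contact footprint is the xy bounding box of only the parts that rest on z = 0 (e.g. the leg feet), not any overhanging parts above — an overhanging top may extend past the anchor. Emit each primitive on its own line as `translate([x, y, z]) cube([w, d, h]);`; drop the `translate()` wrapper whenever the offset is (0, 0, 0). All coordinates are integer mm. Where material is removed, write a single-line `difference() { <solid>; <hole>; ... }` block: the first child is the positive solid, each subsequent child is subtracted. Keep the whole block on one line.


difference() { translate([431, 207, 0]) cube([5440, 183, 2920]); translate([2332, 207, 0]) cube([896, 183, 2057]); }
translate([431, 4644, 0]) cube([5440, 183, 2920]);
translate([431, 390, 0]) cube([183, 4254, 2920]);
translate([5688, 390, 0]) cube([183, 4254, 2920]);


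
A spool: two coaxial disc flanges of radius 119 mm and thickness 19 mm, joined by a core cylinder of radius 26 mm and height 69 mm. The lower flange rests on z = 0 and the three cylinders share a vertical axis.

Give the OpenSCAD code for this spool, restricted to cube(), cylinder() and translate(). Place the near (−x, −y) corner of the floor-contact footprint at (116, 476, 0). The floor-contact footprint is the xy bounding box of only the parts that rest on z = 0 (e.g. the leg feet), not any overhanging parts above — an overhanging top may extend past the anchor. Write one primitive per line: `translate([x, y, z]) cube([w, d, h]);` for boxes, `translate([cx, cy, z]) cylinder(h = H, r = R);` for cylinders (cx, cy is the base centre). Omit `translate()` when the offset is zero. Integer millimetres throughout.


translate([235, 595, 0]) cylinder(h = 19, r = 119);
translate([235, 595, 19]) cylinder(h = 69, r = 26);
translate([235, 595, 88]) cylinder(h = 19, r = 119);


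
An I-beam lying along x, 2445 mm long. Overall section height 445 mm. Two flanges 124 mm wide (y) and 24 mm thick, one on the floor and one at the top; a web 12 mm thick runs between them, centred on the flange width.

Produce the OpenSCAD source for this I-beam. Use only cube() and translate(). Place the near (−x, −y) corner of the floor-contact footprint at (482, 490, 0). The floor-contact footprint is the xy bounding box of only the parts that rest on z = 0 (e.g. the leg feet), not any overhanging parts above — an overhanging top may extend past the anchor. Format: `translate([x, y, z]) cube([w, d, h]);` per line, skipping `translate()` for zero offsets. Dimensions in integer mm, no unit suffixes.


translate([482, 490, 0]) cube([2445, 124, 24]);
translate([482, 546, 24]) cube([2445, 12, 397]);
translate([482, 490, 421]) cube([2445, 124, 24]);


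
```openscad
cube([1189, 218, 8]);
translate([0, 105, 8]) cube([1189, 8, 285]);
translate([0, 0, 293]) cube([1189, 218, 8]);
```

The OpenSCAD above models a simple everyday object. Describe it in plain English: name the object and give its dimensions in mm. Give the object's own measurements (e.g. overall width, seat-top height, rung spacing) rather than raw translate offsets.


An I-beam lying along x, 1189 mm long. Overall section height 301 mm. Two flanges 218 mm wide (y) and 8 mm thick, one on the floor and one at the top; a web 8 mm thick runs between them, centred on the flange width.


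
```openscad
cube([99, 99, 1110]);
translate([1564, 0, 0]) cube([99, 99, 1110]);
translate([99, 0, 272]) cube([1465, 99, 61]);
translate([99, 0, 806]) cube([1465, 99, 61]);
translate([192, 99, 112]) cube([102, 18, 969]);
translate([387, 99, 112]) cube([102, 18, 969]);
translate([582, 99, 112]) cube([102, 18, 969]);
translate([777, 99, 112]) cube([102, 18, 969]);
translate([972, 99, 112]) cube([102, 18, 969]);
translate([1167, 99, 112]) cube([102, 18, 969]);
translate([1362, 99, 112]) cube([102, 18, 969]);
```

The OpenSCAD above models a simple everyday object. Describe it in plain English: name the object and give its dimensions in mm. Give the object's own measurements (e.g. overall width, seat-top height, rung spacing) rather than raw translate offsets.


A fence section. Two 99×99 mm posts, 1110 mm tall, stand on the floor with a clear span of 1465 mm between their inner faces. Two horizontal rails of 99×61 mm section span the gap between the posts with their undersides at z = 272 mm and z = 806 mm, flush with the posts' −y face. 7 pickets, each 102 mm wide, 18 mm thick and 969 mm tall, are fixed to the +y face of the rails with their bottoms at z = 112 mm, spaced across the span with a 93 mm gap after the −x post and between neighbouring pickets, with 100 mm left before the +x post.


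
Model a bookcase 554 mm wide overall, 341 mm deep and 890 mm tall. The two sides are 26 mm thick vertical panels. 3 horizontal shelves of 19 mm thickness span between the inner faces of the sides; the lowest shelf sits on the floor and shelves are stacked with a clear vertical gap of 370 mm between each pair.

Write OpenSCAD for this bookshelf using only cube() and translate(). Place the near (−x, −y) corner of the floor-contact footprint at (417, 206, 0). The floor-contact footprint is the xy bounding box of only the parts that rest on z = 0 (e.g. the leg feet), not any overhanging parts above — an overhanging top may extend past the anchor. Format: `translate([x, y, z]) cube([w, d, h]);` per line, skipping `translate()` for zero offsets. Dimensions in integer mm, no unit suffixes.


translate([417, 206, 0]) cube([26, 341, 890]);
translate([945, 206, 0]) cube([26, 341, 890]);
translate([443, 206, 0]) cube([502, 341, 19]);
translate([443, 206, 389]) cube([502, 341, 19]);
translate([443, 206, 778]) cube([502, 341, 19]);


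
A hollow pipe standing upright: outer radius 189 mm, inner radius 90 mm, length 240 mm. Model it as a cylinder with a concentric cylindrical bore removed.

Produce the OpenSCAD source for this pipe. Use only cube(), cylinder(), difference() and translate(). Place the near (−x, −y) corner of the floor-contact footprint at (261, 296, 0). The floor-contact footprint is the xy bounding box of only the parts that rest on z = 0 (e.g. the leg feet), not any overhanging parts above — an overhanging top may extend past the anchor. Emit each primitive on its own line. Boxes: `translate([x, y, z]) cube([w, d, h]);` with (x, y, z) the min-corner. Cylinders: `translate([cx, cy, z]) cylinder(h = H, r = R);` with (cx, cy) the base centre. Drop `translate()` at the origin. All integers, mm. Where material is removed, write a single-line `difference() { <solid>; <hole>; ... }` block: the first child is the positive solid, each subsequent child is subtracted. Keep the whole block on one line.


difference() { translate([450, 485, 0]) cylinder(h = 240, r = 189); translate([450, 485, 0]) cylinder(h = 240, r = 90); }


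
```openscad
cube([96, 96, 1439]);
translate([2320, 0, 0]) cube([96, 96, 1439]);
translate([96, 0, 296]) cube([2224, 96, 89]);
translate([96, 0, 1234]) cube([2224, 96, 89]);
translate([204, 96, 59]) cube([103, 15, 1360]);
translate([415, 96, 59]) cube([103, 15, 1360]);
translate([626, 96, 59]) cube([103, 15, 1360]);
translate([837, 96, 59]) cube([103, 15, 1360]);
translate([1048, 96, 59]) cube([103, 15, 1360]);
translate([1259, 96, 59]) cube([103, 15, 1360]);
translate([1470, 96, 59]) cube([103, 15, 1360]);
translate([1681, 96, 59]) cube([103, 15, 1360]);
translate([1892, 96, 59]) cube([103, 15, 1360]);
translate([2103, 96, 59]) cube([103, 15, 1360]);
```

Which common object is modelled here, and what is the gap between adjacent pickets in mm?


A fence section. The picket gap is 108 mm.

Two posts, two rails, 10 pickets — a fence section. Span 2224 mm holds 10 pickets of 103 mm with 11 equal gaps: ⌊(2224 − 10·103) / 11⌋ = 108 mm.


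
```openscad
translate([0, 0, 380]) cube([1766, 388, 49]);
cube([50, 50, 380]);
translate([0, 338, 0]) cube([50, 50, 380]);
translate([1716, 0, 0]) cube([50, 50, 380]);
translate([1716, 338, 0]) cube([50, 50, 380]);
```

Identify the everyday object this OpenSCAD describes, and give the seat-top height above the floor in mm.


A bench. The seat-top height is 429 mm.

A long slab on four corner posts — a bench. The slab sits at z = 380 with thickness 49, so the top is 380 + 49 = 429 mm.


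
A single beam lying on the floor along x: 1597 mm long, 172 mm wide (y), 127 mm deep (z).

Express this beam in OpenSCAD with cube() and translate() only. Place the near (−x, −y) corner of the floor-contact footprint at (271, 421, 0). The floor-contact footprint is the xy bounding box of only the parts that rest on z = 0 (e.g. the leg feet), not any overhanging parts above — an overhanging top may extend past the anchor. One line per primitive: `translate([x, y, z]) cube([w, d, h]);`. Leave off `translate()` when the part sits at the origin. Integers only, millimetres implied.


translate([271, 421, 0]) cube([1597, 172, 127]);


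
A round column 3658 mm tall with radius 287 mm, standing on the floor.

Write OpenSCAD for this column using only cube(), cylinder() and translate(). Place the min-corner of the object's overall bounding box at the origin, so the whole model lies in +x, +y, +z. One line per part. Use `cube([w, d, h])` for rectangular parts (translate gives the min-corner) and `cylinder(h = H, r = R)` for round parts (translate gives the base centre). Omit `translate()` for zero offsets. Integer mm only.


translate([287, 287, 0]) cylinder(h = 3658, r = 287);


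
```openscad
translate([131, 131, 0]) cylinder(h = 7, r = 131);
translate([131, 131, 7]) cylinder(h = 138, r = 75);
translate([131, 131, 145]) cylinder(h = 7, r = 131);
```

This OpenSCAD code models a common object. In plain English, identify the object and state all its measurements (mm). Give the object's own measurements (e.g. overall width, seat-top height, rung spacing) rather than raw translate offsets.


A spool: two coaxial disc flanges of radius 131 mm and thickness 7 mm, joined by a core cylinder of radius 75 mm and height 138 mm. The lower flange rests on z = 0 and the three cylinders share a vertical axis.


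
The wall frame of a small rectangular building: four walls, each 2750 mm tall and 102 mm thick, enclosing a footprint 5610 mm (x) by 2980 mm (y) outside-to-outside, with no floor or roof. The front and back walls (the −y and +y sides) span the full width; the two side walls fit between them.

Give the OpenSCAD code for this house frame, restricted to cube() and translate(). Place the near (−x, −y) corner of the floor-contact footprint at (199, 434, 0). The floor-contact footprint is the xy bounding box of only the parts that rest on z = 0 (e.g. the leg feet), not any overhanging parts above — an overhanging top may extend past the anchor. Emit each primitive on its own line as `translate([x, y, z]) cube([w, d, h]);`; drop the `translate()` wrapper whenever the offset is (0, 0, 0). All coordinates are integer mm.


translate([199, 434, 0]) cube([5610, 102, 2750]);
translate([199, 3312, 0]) cube([5610, 102, 2750]);
translate([199, 536, 0]) cube([102, 2776, 2750]);
translate([5707, 536, 0]) cube([102, 2776, 2750]);


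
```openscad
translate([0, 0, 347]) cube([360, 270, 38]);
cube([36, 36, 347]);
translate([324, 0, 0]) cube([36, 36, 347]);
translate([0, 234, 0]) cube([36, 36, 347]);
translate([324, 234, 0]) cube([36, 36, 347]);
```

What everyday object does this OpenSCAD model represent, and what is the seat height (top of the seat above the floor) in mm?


A stool. The seat height is 385 mm.

A 360×270×38 slab at z = 347 on four corner posts — a stool. The seat top is 347 + 38 = 385 mm.


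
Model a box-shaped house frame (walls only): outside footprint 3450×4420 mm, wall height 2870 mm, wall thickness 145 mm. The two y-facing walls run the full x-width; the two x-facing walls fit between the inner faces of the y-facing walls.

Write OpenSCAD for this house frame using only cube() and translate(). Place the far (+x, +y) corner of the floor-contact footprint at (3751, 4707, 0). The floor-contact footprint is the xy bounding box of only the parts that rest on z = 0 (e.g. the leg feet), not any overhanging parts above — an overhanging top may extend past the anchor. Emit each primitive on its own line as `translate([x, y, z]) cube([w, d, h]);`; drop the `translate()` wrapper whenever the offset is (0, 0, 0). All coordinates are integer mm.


translate([301, 287, 0]) cube([3450, 145, 2870]);
translate([301, 4562, 0]) cube([3450, 145, 2870]);
translate([301, 432, 0]) cube([145, 4130, 2870]);
translate([3606, 432, 0]) cube([145, 4130, 2870]);


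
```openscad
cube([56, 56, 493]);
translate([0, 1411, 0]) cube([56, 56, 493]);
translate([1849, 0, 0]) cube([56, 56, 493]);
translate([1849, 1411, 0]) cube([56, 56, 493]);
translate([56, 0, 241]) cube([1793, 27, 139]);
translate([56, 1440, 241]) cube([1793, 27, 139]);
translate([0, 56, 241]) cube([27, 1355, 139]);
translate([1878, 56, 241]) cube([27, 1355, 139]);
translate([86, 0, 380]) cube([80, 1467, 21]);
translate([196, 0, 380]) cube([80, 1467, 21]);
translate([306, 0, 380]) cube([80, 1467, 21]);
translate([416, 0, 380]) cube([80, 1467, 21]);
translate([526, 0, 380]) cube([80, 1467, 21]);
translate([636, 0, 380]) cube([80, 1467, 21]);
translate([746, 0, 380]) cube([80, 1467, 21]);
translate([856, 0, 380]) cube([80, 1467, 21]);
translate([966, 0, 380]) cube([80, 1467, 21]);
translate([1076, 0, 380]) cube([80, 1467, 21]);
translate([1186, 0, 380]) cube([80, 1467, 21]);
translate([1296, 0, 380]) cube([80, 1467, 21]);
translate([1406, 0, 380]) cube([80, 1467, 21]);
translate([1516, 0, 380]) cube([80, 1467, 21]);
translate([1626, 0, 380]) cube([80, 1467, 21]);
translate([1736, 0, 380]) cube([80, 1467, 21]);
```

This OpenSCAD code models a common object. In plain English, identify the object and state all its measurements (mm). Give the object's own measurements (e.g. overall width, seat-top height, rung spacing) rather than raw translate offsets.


A bed frame 1905 mm long (x) by 1467 mm wide (y). Four 56×56 mm corner posts, 493 mm tall, at the corners of the footprint. Four rails of 27 mm thickness and 139 mm height run between adjacent posts with their undersides at z = 241 mm, their outer faces flush with the outside of the frame (the two x-running rails run between the posts' inner faces; the two y-running rails run between the posts' inner faces). 16 slats, each 80 mm wide (x) and 21 mm thick, lie across the top of the two x-running rails, running the full 1467 mm width of the frame in y; along x they sit between the end posts with a 30 mm gap after the −x posts and between neighbouring slats, leaving 33 mm before the +x posts.


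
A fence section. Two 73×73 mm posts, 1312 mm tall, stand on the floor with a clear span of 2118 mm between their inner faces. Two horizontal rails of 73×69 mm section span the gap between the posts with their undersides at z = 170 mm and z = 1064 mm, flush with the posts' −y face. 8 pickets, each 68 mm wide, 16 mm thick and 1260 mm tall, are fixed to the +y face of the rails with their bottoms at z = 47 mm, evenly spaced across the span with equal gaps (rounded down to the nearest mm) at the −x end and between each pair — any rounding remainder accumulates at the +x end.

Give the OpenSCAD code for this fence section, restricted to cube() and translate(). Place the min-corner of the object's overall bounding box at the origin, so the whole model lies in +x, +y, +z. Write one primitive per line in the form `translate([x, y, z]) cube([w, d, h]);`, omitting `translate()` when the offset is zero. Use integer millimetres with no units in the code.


cube([73, 73, 1312]);
translate([2191, 0, 0]) cube([73, 73, 1312]);
translate([73, 0, 170]) cube([2118, 73, 69]);
translate([73, 0, 1064]) cube([2118, 73, 69]);
translate([247, 73, 47]) cube([68, 16, 1260]);
translate([489, 73, 47]) cube([68, 16, 1260]);
translate([731, 73, 47]) cube([68, 16, 1260]);
translate([973, 73, 47]) cube([68, 16, 1260]);
translate([1215, 73, 47]) cube([68, 16, 1260]);
translate([1457, 73, 47]) cube([68, 16, 1260]);
translate([1699, 73, 47]) cube([68, 16, 1260]);
translate([1941, 73, 47]) cube([68, 16, 1260]);


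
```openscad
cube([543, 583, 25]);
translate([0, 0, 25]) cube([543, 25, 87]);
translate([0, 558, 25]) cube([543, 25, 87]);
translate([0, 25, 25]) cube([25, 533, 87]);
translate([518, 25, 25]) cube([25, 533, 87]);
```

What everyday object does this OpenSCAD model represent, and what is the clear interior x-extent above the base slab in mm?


An open box. The internal width is 493 mm.

A 543×583 base slab with four walls standing on it — an open box. The base is 543 mm wide and the walls are 25 mm thick, so the internal width is 543 − 2 × 25 = 493 mm.


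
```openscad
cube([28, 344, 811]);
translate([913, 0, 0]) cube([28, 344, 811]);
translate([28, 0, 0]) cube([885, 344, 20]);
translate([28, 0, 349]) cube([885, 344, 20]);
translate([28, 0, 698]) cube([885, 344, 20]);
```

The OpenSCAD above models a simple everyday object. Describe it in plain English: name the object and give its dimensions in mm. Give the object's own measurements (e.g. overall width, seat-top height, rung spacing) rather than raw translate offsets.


An open bookshelf. Two side panels, each 28 mm thick, 344 mm deep and 811 mm tall, stand 941 mm apart (outside-to-outside). Between them sit 3 shelves, each 20 mm thick and 344 mm deep, spanning the full gap between the sides. The bottom shelf rests on the floor (its underside at z = 0) and the clear gap between one shelf's top and the next shelf's underside is 329 mm.


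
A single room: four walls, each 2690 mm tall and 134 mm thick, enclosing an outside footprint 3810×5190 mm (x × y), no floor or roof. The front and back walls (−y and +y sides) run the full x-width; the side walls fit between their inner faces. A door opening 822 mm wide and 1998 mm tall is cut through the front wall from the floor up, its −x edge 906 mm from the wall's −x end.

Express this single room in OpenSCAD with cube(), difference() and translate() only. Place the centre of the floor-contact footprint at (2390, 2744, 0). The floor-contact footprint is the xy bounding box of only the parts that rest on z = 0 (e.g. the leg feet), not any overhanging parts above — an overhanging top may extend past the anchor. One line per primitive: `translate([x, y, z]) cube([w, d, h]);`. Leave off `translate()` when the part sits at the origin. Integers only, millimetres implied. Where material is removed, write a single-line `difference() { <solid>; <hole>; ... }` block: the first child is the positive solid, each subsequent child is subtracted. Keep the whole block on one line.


difference() { translate([485, 149, 0]) cube([3810, 134, 2690]); translate([1391, 149, 0]) cube([822, 134, 1998]); }
translate([485, 5205, 0]) cube([3810, 134, 2690]);
translate([485, 283, 0]) cube([134, 4922, 2690]);
translate([4161, 283, 0]) cube([134, 4922, 2690]);


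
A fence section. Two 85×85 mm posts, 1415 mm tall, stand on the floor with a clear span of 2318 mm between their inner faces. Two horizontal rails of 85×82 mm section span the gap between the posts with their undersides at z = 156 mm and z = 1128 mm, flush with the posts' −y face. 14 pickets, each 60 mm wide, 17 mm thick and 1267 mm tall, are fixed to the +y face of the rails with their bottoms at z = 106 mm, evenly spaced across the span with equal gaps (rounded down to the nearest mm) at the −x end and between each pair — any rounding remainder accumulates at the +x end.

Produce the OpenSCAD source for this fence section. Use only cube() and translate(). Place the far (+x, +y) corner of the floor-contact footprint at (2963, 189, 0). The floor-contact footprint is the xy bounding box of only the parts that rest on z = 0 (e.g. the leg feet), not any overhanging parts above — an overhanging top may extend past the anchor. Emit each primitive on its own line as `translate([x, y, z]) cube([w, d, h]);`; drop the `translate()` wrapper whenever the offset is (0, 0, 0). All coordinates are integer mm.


translate([475, 104, 0]) cube([85, 85, 1415]);
translate([2878, 104, 0]) cube([85, 85, 1415]);
translate([560, 104, 156]) cube([2318, 85, 82]);
translate([560, 104, 1128]) cube([2318, 85, 82]);
translate([658, 189, 106]) cube([60, 17, 1267]);
translate([816, 189, 106]) cube([60, 17, 1267]);
translate([974, 189, 106]) cube([60, 17, 1267]);
translate([1132, 189, 106]) cube([60, 17, 1267]);
translate([1290, 189, 106]) cube([60, 17, 1267]);
translate([1448, 189, 106]) cube([60, 17, 1267]);
translate([1606, 189, 106]) cube([60, 17, 1267]);
translate([1764, 189, 106]) cube([60, 17, 1267]);
translate([1922, 189, 106]) cube([60, 17, 1267]);
translate([2080, 189, 106]) cube([60, 17, 1267]);
translate([2238, 189, 106]) cube([60, 17, 1267]);
translate([2396, 189, 106]) cube([60, 17, 1267]);
translate([2554, 189, 106]) cube([60, 17, 1267]);
translate([2712, 189, 106]) cube([60, 17, 1267]);


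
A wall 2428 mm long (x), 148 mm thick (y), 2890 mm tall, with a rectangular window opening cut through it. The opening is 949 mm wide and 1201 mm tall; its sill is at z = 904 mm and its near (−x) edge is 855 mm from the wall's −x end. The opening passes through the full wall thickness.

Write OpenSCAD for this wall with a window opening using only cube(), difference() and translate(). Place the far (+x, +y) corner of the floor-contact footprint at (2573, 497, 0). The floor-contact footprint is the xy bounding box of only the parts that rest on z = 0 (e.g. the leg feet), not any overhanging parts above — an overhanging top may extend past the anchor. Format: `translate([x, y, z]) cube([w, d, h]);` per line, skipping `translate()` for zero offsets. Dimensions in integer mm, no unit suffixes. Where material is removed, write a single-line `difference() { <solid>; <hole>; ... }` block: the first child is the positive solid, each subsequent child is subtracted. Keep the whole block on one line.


difference() { translate([145, 349, 0]) cube([2428, 148, 2890]); translate([1000, 349, 904]) cube([949, 148, 1201]); }


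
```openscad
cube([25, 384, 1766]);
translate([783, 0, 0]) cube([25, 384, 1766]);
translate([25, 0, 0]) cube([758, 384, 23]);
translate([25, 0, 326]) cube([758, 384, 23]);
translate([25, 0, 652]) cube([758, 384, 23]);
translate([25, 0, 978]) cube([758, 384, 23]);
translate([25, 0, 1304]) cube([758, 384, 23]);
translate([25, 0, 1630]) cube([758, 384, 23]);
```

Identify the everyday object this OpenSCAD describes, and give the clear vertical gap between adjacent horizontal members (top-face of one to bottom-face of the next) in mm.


A bookshelf. The clear shelf gap is 303 mm.

Two tall side panels with 6 horizontal boards between them — a bookshelf. The first two shelf undersides are at z = 0 and z = 326; with shelf thickness 23, the clear gap is 326 − 0 − 23 = 303 mm.


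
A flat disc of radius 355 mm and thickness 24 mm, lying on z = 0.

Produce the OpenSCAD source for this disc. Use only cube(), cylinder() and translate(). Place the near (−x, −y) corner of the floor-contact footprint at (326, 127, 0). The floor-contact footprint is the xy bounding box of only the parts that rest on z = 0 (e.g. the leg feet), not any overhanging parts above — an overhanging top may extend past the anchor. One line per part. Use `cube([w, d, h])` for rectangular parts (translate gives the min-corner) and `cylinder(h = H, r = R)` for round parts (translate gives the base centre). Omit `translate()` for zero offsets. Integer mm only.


translate([681, 482, 0]) cylinder(h = 24, r = 355);


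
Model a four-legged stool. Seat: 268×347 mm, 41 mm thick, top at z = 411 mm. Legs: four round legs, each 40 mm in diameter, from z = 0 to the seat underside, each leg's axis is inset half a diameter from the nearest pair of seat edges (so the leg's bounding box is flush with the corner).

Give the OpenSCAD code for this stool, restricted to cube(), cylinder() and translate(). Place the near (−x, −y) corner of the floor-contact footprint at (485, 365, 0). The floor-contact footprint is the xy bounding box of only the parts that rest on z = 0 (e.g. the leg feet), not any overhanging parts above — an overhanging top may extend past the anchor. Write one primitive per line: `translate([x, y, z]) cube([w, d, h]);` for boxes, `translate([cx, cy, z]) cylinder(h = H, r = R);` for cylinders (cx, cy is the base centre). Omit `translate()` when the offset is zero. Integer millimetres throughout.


translate([485, 365, 370]) cube([268, 347, 41]);
translate([505, 385, 0]) cylinder(h = 370, r = 20);
translate([733, 385, 0]) cylinder(h = 370, r = 20);
translate([505, 692, 0]) cylinder(h = 370, r = 20);
translate([733, 692, 0]) cylinder(h = 370, r = 20);


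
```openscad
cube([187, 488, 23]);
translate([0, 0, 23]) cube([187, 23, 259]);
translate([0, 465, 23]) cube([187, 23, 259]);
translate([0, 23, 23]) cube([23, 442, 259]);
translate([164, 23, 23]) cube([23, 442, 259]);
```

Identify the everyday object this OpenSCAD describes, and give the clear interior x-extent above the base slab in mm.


An open box. The internal width is 141 mm.

A 187×488 base slab with four walls standing on it — an open box. The base is 187 mm wide and the walls are 23 mm thick, so the internal width is 187 − 2 × 23 = 141 mm.


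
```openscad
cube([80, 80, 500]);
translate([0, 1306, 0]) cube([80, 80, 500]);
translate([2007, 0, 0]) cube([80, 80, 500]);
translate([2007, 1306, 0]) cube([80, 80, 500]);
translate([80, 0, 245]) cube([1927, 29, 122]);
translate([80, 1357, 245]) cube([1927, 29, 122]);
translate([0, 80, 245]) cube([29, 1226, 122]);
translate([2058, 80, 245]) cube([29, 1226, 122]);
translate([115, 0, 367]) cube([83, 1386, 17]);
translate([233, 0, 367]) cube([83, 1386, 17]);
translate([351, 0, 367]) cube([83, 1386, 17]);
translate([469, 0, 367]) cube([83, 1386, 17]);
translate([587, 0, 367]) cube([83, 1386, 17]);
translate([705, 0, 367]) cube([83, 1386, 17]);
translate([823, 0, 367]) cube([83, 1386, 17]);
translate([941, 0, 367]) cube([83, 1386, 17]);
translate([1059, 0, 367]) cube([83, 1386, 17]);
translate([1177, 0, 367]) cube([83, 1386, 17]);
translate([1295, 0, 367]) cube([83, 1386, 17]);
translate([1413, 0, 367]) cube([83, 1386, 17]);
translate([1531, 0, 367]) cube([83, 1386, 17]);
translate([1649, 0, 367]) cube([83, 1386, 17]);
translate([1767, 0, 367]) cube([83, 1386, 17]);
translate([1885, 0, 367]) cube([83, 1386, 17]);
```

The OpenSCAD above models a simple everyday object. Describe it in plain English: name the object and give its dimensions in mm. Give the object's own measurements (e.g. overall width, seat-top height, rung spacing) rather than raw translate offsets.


A bed frame 2087 mm long (x) by 1386 mm wide (y). Four 80×80 mm corner posts, 500 mm tall, at the corners of the footprint. Four rails of 29 mm thickness and 122 mm height run between adjacent posts with their undersides at z = 245 mm, their outer faces flush with the outside of the frame (the two x-running rails run between the posts' inner faces; the two y-running rails run between the posts' inner faces). 16 slats, each 83 mm wide (x) and 17 mm thick, lie across the top of the two x-running rails, running the full 1386 mm width of the frame in y; along x they sit between the end posts with a 35 mm gap after the −x posts and between neighbouring slats, leaving 39 mm before the +x posts.


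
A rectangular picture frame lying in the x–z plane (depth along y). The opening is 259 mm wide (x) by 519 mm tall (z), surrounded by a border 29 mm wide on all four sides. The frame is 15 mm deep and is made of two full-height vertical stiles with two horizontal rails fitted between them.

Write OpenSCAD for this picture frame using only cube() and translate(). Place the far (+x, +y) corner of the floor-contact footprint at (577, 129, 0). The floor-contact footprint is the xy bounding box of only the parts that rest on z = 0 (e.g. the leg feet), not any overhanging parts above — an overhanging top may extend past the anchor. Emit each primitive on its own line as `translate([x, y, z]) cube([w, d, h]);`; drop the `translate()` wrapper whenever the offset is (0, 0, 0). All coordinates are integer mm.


translate([260, 114, 0]) cube([29, 15, 577]);
translate([548, 114, 0]) cube([29, 15, 577]);
translate([289, 114, 0]) cube([259, 15, 29]);
translate([289, 114, 548]) cube([259, 15, 29]);


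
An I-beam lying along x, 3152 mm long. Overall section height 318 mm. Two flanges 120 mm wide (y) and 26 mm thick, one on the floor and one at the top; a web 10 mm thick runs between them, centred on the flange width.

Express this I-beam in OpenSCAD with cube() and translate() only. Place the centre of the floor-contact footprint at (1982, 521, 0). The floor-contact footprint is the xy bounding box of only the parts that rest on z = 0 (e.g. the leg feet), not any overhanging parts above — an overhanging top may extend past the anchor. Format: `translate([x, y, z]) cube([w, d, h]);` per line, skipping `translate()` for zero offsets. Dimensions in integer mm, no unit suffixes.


translate([406, 461, 0]) cube([3152, 120, 26]);
translate([406, 516, 26]) cube([3152, 10, 266]);
translate([406, 461, 292]) cube([3152, 120, 26]);


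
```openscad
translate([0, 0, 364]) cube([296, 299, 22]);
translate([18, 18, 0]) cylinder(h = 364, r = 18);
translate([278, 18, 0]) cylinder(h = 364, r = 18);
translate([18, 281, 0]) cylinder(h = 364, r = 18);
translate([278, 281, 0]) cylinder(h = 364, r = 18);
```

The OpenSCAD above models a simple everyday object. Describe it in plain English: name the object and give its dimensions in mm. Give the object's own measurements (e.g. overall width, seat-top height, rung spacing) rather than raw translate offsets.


A four-legged stool. The seat is a 296×299×22 mm slab whose top surface is at z = 386 mm; four round legs, each 36 mm in diameter, run from the floor (z = 0) to the underside of the seat, each leg's axis is inset half a diameter from the nearest pair of seat edges (so the leg's bounding box is flush with the corner).


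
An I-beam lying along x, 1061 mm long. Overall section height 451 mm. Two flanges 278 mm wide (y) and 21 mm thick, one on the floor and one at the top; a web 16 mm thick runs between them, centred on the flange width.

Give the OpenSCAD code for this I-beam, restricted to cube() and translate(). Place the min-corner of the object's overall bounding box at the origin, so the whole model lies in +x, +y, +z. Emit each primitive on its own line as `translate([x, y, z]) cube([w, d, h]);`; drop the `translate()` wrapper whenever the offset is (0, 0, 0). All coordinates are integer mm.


cube([1061, 278, 21]);
translate([0, 131, 21]) cube([1061, 16, 409]);
translate([0, 0, 430]) cube([1061, 278, 21]);


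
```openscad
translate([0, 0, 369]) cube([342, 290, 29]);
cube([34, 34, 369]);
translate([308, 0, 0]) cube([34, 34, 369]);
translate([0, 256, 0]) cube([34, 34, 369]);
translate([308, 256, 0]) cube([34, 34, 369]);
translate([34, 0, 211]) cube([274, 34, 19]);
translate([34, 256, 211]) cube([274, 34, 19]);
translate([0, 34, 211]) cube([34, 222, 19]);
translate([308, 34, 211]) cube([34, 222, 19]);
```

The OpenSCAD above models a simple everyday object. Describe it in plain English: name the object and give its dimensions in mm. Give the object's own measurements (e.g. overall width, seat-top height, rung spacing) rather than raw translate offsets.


A four-legged stool. The seat is a 342×290×29 mm slab whose top surface is at z = 398 mm; four square legs, each 34×34 mm in cross-section, run from the floor (z = 0) to the underside of the seat, each flush with a corner of the seat. Four stretchers, 34 mm wide and 19 mm tall, connect adjacent legs with their undersides at z = 211 mm, each running between the inner faces of the legs it joins and aligned with the legs' outer faces on the other axis.


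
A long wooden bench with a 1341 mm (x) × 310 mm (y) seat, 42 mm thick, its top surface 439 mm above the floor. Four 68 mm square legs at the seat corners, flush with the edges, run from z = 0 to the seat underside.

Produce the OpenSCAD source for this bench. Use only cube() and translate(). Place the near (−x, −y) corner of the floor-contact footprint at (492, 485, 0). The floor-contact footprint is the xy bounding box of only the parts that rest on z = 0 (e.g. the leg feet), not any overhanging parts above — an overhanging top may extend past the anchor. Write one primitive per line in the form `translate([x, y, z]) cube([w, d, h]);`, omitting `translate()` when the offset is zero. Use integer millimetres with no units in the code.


translate([492, 485, 397]) cube([1341, 310, 42]);
translate([492, 485, 0]) cube([68, 68, 397]);
translate([492, 727, 0]) cube([68, 68, 397]);
translate([1765, 485, 0]) cube([68, 68, 397]);
translate([1765, 727, 0]) cube([68, 68, 397]);
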